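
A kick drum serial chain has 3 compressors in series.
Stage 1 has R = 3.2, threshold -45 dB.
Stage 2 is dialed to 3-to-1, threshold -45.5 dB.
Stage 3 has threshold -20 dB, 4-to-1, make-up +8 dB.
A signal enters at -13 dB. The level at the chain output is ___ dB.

Stage 1: overshoot 32 dB → 32/3.2 = 10 dB → -35 dB.
Stage 2: -35 dB is 10.5 dB over -45.5 dB; at 3:1 that becomes 3.5 dB over, giving -42 dB.
Stage 3: below threshold (-42 ≤ -20); passes unchanged; make-up brings it to -34 dB.

-34 dB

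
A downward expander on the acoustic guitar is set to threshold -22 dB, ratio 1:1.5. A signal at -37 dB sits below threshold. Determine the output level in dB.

-44.5 dB

Below threshold, a 1:1.5 expander applies gain = (1.5−1)×(T − x) of attenuation.
(1.5−1) × 15 = 7.5 dB, so output = -37 − 7.5 = -44.5 dB.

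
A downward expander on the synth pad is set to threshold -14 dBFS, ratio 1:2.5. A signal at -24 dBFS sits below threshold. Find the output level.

The input is 10 dB below the -14 dBFS threshold.
A 1:2.5 expander multiplies undershoot by 2.5: 10 × 2.5 = 25 dB below threshold.
Output = -14 − 25 = -39 dBFS.

-39 dBFS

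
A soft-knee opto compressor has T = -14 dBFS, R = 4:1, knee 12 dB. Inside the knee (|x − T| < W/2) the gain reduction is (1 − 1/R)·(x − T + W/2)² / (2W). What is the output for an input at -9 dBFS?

-12.78125 dBFS

x − T + W/2 = -9 − (-14) + 6 = 11.
GR = (1 − 1/4) × 11² / 24 = 0.75 × 121 / 24 = 3.78125 dB.
Output = -9 − 3.78125 = -12.78125 dBFS.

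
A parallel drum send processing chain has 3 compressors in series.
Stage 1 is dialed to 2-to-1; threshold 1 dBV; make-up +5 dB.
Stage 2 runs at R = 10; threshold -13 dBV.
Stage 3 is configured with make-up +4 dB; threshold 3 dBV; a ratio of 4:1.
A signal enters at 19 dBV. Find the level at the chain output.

-6.2 dBV

Stage 1: 19 dBV is 18 dB over 1 dBV; at 2:1 that becomes 9 dB over, giving 10 dBV; +5 dB make-up → 15 dBV.
Stage 2: overshoot 28 dB → 28/10 = 2.8 dB → -10.2 dBV.
Stage 3: -10.2 dBV ≤ 3 dBV, so stage 3 doesn't engage; make-up brings it to -6.2 dBV.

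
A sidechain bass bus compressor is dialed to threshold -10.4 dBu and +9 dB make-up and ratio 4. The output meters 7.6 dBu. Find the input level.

Remove make-up: 7.6 − 9 = -1.4 dBu.
That's 9 dB above the -10.4 dBu threshold.
Input overshoot = R × output overshoot = 36 dB → input = -10.4 + 36 = 25.6 dBu.

25.6 dBu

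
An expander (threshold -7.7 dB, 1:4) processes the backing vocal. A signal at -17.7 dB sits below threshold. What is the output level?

-47.7 dB

The input is 10 dB below the -7.7 dB threshold.
A 1:4 expander multiplies undershoot by 4: 10 × 4 = 40 dB below threshold.
Output = -7.7 − 40 = -47.7 dB.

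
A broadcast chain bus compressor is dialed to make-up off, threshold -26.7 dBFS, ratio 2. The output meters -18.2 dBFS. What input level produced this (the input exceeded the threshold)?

The compressed level sits -18.2 − (-26.7) = 8.5 dB over threshold.
Undo the ratio: input overshoot = 8.5 × 2 = 17 dB, giving input = -9.7 dBFS.

-9.7 dBFS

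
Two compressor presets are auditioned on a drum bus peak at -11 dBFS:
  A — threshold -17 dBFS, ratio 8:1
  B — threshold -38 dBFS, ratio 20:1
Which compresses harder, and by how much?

B, by 20.4 dB

A: overshoot 6 dB → output overshoot 0.75 dB → GR 5.25 dB.
B: overshoot 27 dB → output overshoot 1.35 dB → GR 25.65 dB.
B reduces 20.4 dB more.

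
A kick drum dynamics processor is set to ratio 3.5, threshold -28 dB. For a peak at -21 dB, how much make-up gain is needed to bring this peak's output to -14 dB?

Without make-up, output = threshold + overshoot/3.5 = -28 + 2 = -26 dB.
Gap to target: 12 dB.

12 dB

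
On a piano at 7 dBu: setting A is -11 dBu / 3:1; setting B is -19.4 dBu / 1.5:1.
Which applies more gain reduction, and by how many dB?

A: 18 dB over, compressed to 6 dB over, so 12 dB of GR.
B: 26.4 dB over, compressed to 17.6 dB over, so 8.8 dB of GR.
A applies 3.2 dB more gain reduction.

A, by 3.2 dB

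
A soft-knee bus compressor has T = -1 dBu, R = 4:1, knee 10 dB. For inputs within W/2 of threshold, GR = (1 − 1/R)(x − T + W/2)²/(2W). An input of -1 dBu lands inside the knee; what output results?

-1.9375 dBu

x − T + W/2 = -1 − (-1) + 5 = 5.
GR = (1 − 1/4) × 5² / 20 = 0.75 × 25 / 20 = 0.9375 dB.
Output = -1 − 0.9375 = -1.9375 dBu.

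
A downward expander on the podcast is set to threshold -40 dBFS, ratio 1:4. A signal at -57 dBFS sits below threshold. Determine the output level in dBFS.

Undershoot = (-40) − (-57) = 17 dB.
At 1:4, that expands to 68 dB under threshold.
Output = -40 − 68 = -108 dBFS.

-108 dBFS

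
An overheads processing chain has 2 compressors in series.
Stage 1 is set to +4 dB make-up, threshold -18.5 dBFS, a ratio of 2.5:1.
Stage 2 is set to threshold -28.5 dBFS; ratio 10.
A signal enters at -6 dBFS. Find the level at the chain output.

Stage 1: 12.5 dB above -18.5 dBFS, reduced 2.5:1 to 5 dB above → -13.5 dBFS; +4 dB make-up → -9.5 dBFS.
Stage 2: -9.5 dBFS is 19 dB over -28.5 dBFS; at 10:1 that becomes 1.9 dB over, giving -26.6 dBFS.

-26.6 dBFS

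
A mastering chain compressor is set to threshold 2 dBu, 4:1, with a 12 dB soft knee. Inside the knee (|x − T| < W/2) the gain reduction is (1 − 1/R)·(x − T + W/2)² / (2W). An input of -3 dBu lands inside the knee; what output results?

x − T + W/2 = -3 − 2 + 6 = 1.
GR = (1 − 1/4) × 1² / 24 = 0.75 × 1 / 24 = 0.03125 dB.
Output = -3 − 0.03125 = -3.03125 dBu.

-3.03125 dBu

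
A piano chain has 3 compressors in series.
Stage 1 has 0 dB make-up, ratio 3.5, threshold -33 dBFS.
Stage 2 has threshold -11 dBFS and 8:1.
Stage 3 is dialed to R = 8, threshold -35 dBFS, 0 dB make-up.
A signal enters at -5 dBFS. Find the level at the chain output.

-33.75 dBFS

Stage 1: -5 dBFS is 28 dB over -33 dBFS; at 3.5:1 that becomes 8 dB over, giving -25 dBFS.
Stage 2: -25 dBFS ≤ -11 dBFS, so stage 2 doesn't engage; output -25 dBFS.
Stage 3: -25 dBFS is 10 dB over -35 dBFS; at 8:1 that becomes 1.25 dB over, giving -33.75 dBFS.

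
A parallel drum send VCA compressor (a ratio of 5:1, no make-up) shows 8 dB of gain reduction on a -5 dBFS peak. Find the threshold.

Let T be the threshold. Output overshoot = (input overshoot)/R, so -13 − T = (-5 − T)/5.
5·(-13 − T) = -5 − T → 4·T = -65 − (-5) = -60.
T = -60/4 = -15 dBFS.

-15 dBFS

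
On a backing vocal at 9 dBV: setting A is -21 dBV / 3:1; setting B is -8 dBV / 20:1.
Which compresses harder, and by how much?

A, by 3.85 dB

A: 30 dB over, compressed to 10 dB over, so 20 dB of GR.
B: 17 dB over, compressed to 0.85 dB over, so 16.15 dB of GR.
A applies 3.85 dB more gain reduction.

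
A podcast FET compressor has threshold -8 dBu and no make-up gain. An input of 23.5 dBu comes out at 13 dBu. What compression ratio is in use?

1.5:1

Input overshoot = 23.5 − (-8) = 31.5 dB; output overshoot = 13 − (-8) = 21 dB.
Ratio = 31.5 / 21 = 1.5.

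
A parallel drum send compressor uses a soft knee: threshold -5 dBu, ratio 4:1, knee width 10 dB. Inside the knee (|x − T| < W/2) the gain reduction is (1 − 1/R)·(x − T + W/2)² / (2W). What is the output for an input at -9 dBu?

-9.0375 dBu

x − T + W/2 = -9 − (-5) + 5 = 1.
GR = (1 − 1/4) × 1² / 20 = 0.75 × 1 / 20 = 0.0375 dB.
Output = -9 − 0.0375 = -9.0375 dBu.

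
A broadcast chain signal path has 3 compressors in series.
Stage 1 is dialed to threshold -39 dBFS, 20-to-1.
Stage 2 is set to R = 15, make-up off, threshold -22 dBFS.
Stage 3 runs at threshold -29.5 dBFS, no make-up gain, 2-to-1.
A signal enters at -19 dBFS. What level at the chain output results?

-38 dBFS

Stage 1: 20 dB above -39 dBFS, reduced 20:1 to 1 dB above → -38 dBFS.
Stage 2: -38 dBFS ≤ -22 dBFS, so stage 2 doesn't engage; output -38 dBFS.
Stage 3: -38 dBFS is at or below the -29.5 dBFS threshold — no compression; output -38 dBFS.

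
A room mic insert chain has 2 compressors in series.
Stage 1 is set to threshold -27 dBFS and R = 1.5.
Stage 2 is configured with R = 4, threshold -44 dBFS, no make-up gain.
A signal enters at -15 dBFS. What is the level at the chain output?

Stage 1: 12 dB above -27 dBFS, reduced 1.5:1 to 8 dB above → -19 dBFS.
Stage 2: overshoot 25 dB → 25/4 = 6.25 dB → -37.75 dBFS.

-37.75 dBFS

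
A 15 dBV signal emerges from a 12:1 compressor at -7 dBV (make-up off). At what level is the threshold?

-9 dBV

Input is 24 dB above T (since output overshoot × R = input overshoot: (-7 − T)·12 = 15 − T gives T = -9 dBV).
Check: -9 + (15 − (-9))/12 = -9 + 2 = -7 dBV. ✓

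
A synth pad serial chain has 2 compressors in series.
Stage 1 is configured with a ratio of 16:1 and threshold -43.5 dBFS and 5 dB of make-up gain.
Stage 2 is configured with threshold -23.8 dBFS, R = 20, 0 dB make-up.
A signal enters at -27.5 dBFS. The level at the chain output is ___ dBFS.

Stage 1: overshoot 16 dB → 16/16 = 1 dB → -42.5 dBFS; +5 dB make-up → -37.5 dBFS.
Stage 2: -37.5 dBFS is at or below the -23.8 dBFS threshold — no compression; output -37.5 dBFS.

-37.5 dBFS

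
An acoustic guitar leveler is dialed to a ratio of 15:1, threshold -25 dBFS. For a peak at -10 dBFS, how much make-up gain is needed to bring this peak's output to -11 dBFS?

13 dB

Overshoot 15 dB → 15/15 = 1 dB after compression, so the compressed level is -25 + 1 = -24 dBFS.
Make-up = target − compressed = -11 − (-24) = 13 dB.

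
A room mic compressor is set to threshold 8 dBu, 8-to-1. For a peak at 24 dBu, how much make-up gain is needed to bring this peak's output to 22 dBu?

12 dB

Overshoot 16 dB → 16/8 = 2 dB after compression, so the compressed level is 8 + 2 = 10 dBu.
Make-up = target − compressed = 22 − 10 = 12 dB.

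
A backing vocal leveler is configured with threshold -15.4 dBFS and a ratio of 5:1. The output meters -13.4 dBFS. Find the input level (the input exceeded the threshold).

Post-compression overshoot = -13.4 − (-15.4) = 2 dB.
Undo the ratio: input overshoot = 2 × 5 = 10 dB, giving input = -5.4 dBFS.

-5.4 dBFS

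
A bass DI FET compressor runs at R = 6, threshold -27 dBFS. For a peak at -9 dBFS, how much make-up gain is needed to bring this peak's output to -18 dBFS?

6 dB

Overshoot 18 dB → 18/6 = 3 dB after compression, so the compressed level is -27 + 3 = -24 dBFS.
Make-up = target − compressed = -18 − (-24) = 6 dB.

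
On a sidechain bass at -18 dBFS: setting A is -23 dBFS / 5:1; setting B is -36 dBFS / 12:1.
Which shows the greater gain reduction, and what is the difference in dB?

B, by 12.5 dB

A: overshoot 5 dB → output overshoot 1 dB → GR 4 dB.
B: overshoot 18 dB → output overshoot 1.5 dB → GR 16.5 dB.
B applies 12.5 dB more gain reduction.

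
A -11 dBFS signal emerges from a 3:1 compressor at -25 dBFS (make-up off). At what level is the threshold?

Input is 21 dB above T (since output overshoot × R = input overshoot: (-25 − T)·3 = -11 − T gives T = -32 dBFS).
Check: -32 + (-11 − (-32))/3 = -32 + 7 = -25 dBFS. ✓

-32 dBFS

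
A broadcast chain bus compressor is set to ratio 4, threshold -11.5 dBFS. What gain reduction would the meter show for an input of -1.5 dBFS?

7.5 dB

-1.5 dBFS exceeds the threshold by 10 dB.
After 4:1 compression the overshoot becomes 10/4 = 2.5 dB.
GR = overshoot in − overshoot out = 10 − 2.5 = 7.5 dB.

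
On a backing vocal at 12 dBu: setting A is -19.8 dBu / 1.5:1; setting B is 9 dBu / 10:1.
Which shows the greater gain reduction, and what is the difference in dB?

A: GR = 31.8 − 31.8/1.5 = 10.6 dB.
B: GR = 3 − 3/10 = 2.7 dB.
Difference: 7.9 dB in favour of A.

A, by 7.9 dB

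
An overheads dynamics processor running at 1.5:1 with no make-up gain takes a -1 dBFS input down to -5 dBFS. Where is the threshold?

Let T be the threshold. Output overshoot = (input overshoot)/R, so -5 − T = (-1 − T)/1.5.
1.5·(-5 − T) = -1 − T → 0.5·T = -7.5 − (-1) = -6.5.
T = -6.5/0.5 = -13 dBFS.

-13 dBFS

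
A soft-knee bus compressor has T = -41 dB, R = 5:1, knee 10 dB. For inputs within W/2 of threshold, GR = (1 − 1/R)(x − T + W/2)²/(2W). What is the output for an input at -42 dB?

x − T + W/2 = -42 − (-41) + 5 = 4.
GR = (1 − 1/5) × 4² / 20 = 0.8 × 16 / 20 = 0.64 dB.
Output = -42 − 0.64 = -42.64 dB.

-42.64 dB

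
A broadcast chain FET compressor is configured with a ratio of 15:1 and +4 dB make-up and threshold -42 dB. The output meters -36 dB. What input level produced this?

Before make-up, the level was -36 − 4 = -40 dB.
That's 2 dB above the -42 dB threshold.
Input overshoot = R × output overshoot = 30 dB → input = -42 + 30 = -12 dB.

-12 dB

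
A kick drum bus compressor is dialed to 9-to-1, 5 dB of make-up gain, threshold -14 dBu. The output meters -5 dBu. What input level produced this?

22 dBu

Stripping the +5 dB make-up gives -10 dBu at the gain stage.
That's 4 dB above the -14 dBu threshold.
Input overshoot = R × output overshoot = 36 dB → input = -14 + 36 = 22 dBu.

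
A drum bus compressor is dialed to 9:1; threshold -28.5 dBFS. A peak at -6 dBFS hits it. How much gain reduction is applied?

20 dB

Overshoot = -6 − (-28.5) = 22.5 dB.
After 9:1 compression the overshoot becomes 22.5/9 = 2.5 dB.
Gain reduction = 22.5 − 2.5 = 20 dB.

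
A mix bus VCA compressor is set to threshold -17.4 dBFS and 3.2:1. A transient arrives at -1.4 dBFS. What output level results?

-12.4 dBFS

The input is 16 dB above the -17.4 dBFS threshold.
At 3.2:1 the overshoot is divided by 3.2, leaving 5 dB above threshold.
That puts the output at -12.4 dBFS.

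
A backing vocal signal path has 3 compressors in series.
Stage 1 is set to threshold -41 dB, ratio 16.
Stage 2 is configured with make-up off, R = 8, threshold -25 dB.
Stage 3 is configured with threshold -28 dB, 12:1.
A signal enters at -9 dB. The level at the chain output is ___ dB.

Stage 1: -9 dB is 32 dB over -41 dB; at 16:1 that becomes 2 dB over, giving -39 dB.
Stage 2: -39 dB ≤ -25 dB, so stage 2 doesn't engage; output -39 dB.
Stage 3: -39 dB is at or below the -28 dB threshold — no compression; output -39 dB.

-39 dB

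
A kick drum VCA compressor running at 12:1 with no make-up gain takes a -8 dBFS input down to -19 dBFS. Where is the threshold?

Let T be the threshold. Output overshoot = (input overshoot)/R, so -19 − T = (-8 − T)/12.
12·(-19 − T) = -8 − T → 11·T = -228 − (-8) = -220.
T = -220/11 = -20 dBFS.

-20 dBFS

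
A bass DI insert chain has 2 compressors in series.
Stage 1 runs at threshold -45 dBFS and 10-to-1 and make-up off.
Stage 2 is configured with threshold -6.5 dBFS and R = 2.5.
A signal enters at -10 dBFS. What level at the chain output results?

-41.5 dBFS

Stage 1: overshoot 35 dB → 35/10 = 3.5 dB → -41.5 dBFS.
Stage 2: below threshold (-41.5 ≤ -6.5); passes unchanged; output -41.5 dBFS.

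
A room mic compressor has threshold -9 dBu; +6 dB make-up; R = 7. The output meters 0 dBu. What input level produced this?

12 dBu

Before make-up, the level was 0 − 6 = -6 dBu.
The compressed level sits -6 − (-9) = 3 dB over threshold.
Input overshoot = R × output overshoot = 21 dB → input = -9 + 21 = 12 dBu.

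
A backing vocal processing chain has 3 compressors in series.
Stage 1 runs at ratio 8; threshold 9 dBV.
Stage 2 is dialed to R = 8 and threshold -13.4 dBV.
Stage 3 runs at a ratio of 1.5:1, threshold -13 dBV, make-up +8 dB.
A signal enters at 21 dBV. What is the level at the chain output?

Stage 1: overshoot 12 dB → 12/8 = 1.5 dB → 10.5 dBV.
Stage 2: overshoot 23.9 dB → 23.9/8 = 2.9875 dB → -10.4125 dBV.
Stage 3: 2.5875 dB above -13 dBV, reduced 1.5:1 to 1.725 dB above → -11.275 dBV; +8 dB make-up → -3.275 dBV.

-3.275 dBV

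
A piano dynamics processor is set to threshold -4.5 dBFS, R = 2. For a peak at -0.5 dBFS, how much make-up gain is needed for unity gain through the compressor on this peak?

Without make-up, output = threshold + overshoot/2 = -4.5 + 2 = -2.5 dBFS.
Gap to target: 2 dB.

2 dB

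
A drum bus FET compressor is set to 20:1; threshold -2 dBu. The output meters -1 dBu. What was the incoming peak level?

18 dBu

The compressed level sits -1 − (-2) = 1 dB over threshold.
Before 20:1 compression the overshoot was 1 × 20 = 20 dB, so input = -2 + 20 = 18 dBu.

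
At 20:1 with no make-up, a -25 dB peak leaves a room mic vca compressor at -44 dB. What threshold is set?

Gain reduction = -25 − (-44) = 19 dB; output overshoot = GR / (R − 1) = 19 / 19 = 1 dB.
Threshold = output − output overshoot = -44 − 1 = -45 dB.

-45 dB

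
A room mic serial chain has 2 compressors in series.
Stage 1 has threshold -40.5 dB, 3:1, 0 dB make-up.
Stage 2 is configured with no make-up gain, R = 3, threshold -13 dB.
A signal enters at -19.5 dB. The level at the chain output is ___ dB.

-33.5 dB

Stage 1: overshoot 21 dB → 21/3 = 7 dB → -33.5 dB.
Stage 2: -33.5 dB ≤ -13 dB, so stage 2 doesn't engage; output -33.5 dB.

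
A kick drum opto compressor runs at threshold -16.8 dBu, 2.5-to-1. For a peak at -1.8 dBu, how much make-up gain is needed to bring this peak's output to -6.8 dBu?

4 dB

Overshoot 15 dB → 15/2.5 = 6 dB after compression, so the compressed level is -16.8 + 6 = -10.8 dBu.
Make-up = target − compressed = -6.8 − (-10.8) = 4 dB.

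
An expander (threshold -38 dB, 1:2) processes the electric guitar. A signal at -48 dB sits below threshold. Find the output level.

The input is 10 dB below the -38 dB threshold.
A 1:2 expander multiplies undershoot by 2: 10 × 2 = 20 dB below threshold.
Output = -38 − 20 = -58 dB.

-58 dB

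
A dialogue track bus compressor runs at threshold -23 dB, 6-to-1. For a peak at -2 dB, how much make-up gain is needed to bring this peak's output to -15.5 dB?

4 dB

The peak compresses to -23 + 21/6 = -19.5 dB.
To reach -15.5 dB requires -15.5 − (-19.5) = 4 dB of make-up.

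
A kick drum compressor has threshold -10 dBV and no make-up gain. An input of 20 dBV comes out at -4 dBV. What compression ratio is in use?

Input overshoot = 20 − (-10) = 30 dB; output overshoot = -4 − (-10) = 6 dB.
Ratio = 30 / 6 = 5.

5:1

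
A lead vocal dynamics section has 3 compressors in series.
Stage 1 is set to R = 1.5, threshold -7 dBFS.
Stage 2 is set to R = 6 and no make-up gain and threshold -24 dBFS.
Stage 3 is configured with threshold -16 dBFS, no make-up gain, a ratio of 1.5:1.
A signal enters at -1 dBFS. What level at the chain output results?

Stage 1: 6 dB above -7 dBFS, reduced 1.5:1 to 4 dB above → -3 dBFS.
Stage 2: 21 dB above -24 dBFS, reduced 6:1 to 3.5 dB above → -20.5 dBFS.
Stage 3: below threshold (-20.5 ≤ -16); passes unchanged; output -20.5 dBFS.

-20.5 dBFS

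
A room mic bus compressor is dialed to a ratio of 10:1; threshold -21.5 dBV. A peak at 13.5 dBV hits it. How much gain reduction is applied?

13.5 dBV exceeds the threshold by 35 dB.
At 10:1, output sits 35/10 = 3.5 dB above threshold.
So the signal is attenuated by 35 − 3.5 = 31.5 dB.

31.5 dB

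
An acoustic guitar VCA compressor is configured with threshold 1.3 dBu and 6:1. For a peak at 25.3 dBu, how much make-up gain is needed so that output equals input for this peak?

The peak compresses to 1.3 + 24/6 = 5.3 dBu.
To reach 25.3 dBu requires 25.3 − 5.3 = 20 dB of make-up.

20 dB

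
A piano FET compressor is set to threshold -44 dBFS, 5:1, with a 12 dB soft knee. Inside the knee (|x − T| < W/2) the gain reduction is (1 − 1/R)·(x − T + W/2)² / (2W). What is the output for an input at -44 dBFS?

-45.2 dBFS

x − T + W/2 = -44 − (-44) + 6 = 6.
GR = (1 − 1/5) × 6² / 24 = 0.8 × 36 / 24 = 1.2 dB.
Output = -44 − 1.2 = -45.2 dBFS.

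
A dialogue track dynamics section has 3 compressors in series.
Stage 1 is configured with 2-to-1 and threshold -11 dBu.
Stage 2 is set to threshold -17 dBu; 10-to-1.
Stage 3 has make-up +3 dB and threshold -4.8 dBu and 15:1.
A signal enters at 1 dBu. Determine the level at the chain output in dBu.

-12.8 dBu

Stage 1: 1 dBu is 12 dB over -11 dBu; at 2:1 that becomes 6 dB over, giving -5 dBu.
Stage 2: overshoot 12 dB → 12/10 = 1.2 dB → -15.8 dBu.
Stage 3: -15.8 dBu ≤ -4.8 dBu, so stage 3 doesn't engage; make-up brings it to -12.8 dBu.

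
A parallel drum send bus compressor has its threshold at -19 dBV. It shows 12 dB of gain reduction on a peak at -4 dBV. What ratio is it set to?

Input overshoot = -4 − (-19) = 15 dB.
Output overshoot = 15 − 12 = 3 dB.
Ratio = input overshoot / output overshoot = 15 / 3 = 5.

5:1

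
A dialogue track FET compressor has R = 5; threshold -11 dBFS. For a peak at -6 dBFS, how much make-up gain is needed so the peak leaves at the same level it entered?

The peak compresses to -11 + 5/5 = -10 dBFS.
To reach -6 dBFS requires -6 − (-10) = 4 dB of make-up.

4 dB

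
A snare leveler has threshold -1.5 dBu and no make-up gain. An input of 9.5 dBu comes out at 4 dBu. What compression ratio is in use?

Input overshoot = 9.5 − (-1.5) = 11 dB; output overshoot = 4 − (-1.5) = 5.5 dB.
Ratio = 11 / 5.5 = 2.

2:1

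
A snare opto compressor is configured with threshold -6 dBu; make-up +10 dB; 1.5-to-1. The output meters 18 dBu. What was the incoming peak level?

15 dBu

Stripping the +10 dB make-up gives 8 dBu at the gain stage.
That's 14 dB above the -6 dBu threshold.
Before 1.5:1 compression the overshoot was 14 × 1.5 = 21 dB, so input = -6 + 21 = 15 dBu.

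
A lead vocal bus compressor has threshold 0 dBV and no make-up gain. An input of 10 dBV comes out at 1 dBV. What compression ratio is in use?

Input overshoot = 10 − 0 = 10 dB; output overshoot = 1 − 0 = 1 dB.
Ratio = 10 / 1 = 10.

10:1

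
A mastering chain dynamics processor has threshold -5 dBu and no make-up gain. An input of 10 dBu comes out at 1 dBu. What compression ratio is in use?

Input overshoot = 10 − (-5) = 15 dB; output overshoot = 1 − (-5) = 6 dB.
Ratio = 15 / 6 = 2.5.

2.5:1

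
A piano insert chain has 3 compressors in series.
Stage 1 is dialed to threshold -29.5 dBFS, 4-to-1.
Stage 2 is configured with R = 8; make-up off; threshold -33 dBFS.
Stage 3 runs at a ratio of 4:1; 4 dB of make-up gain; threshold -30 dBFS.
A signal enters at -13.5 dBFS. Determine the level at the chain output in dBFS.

Stage 1: -13.5 dBFS is 16 dB over -29.5 dBFS; at 4:1 that becomes 4 dB over, giving -25.5 dBFS.
Stage 2: -25.5 dBFS is 7.5 dB over -33 dBFS; at 8:1 that becomes 0.9375 dB over, giving -32.0625 dBFS.
Stage 3: -32.0625 dBFS is at or below the -30 dBFS threshold — no compression; make-up brings it to -28.0625 dBFS.

-28.0625 dBFS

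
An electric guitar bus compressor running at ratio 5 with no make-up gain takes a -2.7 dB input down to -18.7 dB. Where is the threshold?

-22.7 dB

Input is 20 dB above T (since output overshoot × R = input overshoot: (-18.7 − T)·5 = -2.7 − T gives T = -22.7 dB).
Check: -22.7 + (-2.7 − (-22.7))/5 = -22.7 + 4 = -18.7 dB. ✓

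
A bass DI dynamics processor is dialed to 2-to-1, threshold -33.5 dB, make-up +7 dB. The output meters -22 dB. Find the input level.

Remove make-up: -22 − 7 = -29 dB.
The compressed level sits -29 − (-33.5) = 4.5 dB over threshold.
Input overshoot = R × output overshoot = 9 dB → input = -33.5 + 9 = -24.5 dB.

-24.5 dB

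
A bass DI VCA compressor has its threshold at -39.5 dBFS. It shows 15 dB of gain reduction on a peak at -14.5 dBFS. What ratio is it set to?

Input overshoot = -14.5 − (-39.5) = 25 dB.
Output overshoot = 25 − 15 = 10 dB.
Ratio = input overshoot / output overshoot = 25 / 10 = 2.5.

2.5:1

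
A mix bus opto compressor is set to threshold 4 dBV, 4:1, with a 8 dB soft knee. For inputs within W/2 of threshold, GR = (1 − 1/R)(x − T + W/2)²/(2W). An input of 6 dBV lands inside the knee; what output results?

x − T + W/2 = 6 − 4 + 4 = 6.
GR = (1 − 1/4) × 6² / 16 = 0.75 × 36 / 16 = 1.6875 dB.
Output = 6 − 1.6875 = 4.3125 dBV.

4.3125 dBV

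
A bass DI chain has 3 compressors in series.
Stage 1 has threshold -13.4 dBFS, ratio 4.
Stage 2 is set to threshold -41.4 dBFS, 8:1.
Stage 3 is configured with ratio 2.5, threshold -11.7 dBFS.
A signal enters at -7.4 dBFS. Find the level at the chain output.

Stage 1: -7.4 dBFS is 6 dB over -13.4 dBFS; at 4:1 that becomes 1.5 dB over, giving -11.9 dBFS.
Stage 2: 29.5 dB above -41.4 dBFS, reduced 8:1 to 3.6875 dB above → -37.7125 dBFS.
Stage 3: -37.7125 dBFS is at or below the -11.7 dBFS threshold — no compression; output -37.7125 dBFS.

-37.7125 dBFS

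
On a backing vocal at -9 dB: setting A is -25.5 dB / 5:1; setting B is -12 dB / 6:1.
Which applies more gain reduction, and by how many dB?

A, by 10.7 dB

A: overshoot 16.5 dB → output overshoot 3.3 dB → GR 13.2 dB.
B: overshoot 3 dB → output overshoot 0.5 dB → GR 2.5 dB.
A applies 10.7 dB more gain reduction.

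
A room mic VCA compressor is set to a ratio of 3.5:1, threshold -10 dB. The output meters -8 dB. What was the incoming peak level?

-3 dB

The compressed level sits -8 − (-10) = 2 dB over threshold.
Before 3.5:1 compression the overshoot was 2 × 3.5 = 7 dB, so input = -10 + 7 = -3 dB.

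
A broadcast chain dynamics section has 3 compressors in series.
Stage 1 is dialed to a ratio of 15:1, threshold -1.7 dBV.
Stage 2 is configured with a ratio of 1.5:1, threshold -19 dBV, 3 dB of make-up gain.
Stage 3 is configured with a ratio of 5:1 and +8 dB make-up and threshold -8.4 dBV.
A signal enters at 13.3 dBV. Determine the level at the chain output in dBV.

0.52 dBV

Stage 1: 13.3 dBV is 15 dB over -1.7 dBV; at 15:1 that becomes 1 dB over, giving -0.7 dBV.
Stage 2: overshoot 18.3 dB → 18.3/1.5 = 12.2 dB → -6.8 dBV; +3 dB make-up → -3.8 dBV.
Stage 3: overshoot 4.6 dB → 4.6/5 = 0.92 dB → -7.48 dBV; +8 dB make-up → 0.52 dBV.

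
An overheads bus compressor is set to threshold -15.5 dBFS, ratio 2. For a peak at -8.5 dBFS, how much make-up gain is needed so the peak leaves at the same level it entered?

3.5 dB

Without make-up, output = threshold + overshoot/2 = -15.5 + 3.5 = -12 dBFS.
Gap to target: 3.5 dB.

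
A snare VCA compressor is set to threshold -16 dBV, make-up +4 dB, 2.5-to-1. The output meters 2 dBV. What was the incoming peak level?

Stripping the +4 dB make-up gives -2 dBV at the gain stage.
That's 14 dB above the -16 dBV threshold.
Before 2.5:1 compression the overshoot was 14 × 2.5 = 35 dB, so input = -16 + 35 = 19 dBV.

19 dBV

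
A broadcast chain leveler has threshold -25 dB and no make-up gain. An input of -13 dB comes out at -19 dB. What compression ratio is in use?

Input overshoot = -13 − (-25) = 12 dB; output overshoot = -19 − (-25) = 6 dB.
Ratio = 12 / 6 = 2.

2:1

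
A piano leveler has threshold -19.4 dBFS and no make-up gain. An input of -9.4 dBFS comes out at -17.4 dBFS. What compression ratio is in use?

Input overshoot = -9.4 − (-19.4) = 10 dB; output overshoot = -17.4 − (-19.4) = 2 dB.
Ratio = 10 / 2 = 5.

5:1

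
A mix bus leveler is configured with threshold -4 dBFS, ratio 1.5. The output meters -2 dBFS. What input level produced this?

-1 dBFS

The compressed level sits -2 − (-4) = 2 dB over threshold.
Input overshoot = R × output overshoot = 3 dB → input = -4 + 3 = -1 dBFS.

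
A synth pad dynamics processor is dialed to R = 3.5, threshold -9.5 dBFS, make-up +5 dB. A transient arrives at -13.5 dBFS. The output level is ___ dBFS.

-13.5 dBFS is 4 dB below the -9.5 dBFS threshold, so no gain reduction is applied.
Make-up gain adds 5 dB: -13.5 + 5 = -8.5 dBFS.

-8.5 dBFS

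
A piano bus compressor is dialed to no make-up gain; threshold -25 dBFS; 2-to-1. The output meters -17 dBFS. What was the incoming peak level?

-9 dBFS

That's 8 dB above the -25 dBFS threshold.
Undo the ratio: input overshoot = 8 × 2 = 16 dB, giving input = -9 dBFS.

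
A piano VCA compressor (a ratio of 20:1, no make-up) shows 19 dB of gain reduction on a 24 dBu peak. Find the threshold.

Gain reduction = 24 − 5 = 19 dB; output overshoot = GR / (R − 1) = 19 / 19 = 1 dB.
Threshold = output − output overshoot = 5 − 1 = 4 dBu.

4 dBu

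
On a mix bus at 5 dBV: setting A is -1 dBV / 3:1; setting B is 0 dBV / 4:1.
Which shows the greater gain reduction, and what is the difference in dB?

A: GR = 6 − 6/3 = 4 dB.
B: GR = 5 − 5/4 = 3.75 dB.
A reduces 0.25 dB more.

A, by 0.25 dB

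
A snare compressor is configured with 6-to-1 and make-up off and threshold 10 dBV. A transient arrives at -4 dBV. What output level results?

-4 dBV

-4 dBV is 14 dB below the 10 dBV threshold, so no gain reduction is applied.
Output = input = -4 dBV.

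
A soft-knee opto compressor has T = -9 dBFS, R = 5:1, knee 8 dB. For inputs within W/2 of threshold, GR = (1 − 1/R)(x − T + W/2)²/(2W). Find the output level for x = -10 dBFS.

-10.45 dBFS

x − T + W/2 = -10 − (-9) + 4 = 3.
GR = (1 − 1/5) × 3² / 16 = 0.8 × 9 / 16 = 0.45 dB.
Output = -10 − 0.45 = -10.45 dBFS.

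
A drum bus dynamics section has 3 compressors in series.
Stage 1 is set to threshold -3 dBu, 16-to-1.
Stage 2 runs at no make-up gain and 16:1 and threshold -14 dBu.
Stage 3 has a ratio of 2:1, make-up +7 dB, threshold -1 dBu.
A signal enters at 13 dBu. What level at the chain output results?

-6.25 dBu

Stage 1: 16 dB above -3 dBu, reduced 16:1 to 1 dB above → -2 dBu.
Stage 2: -2 dBu is 12 dB over -14 dBu; at 16:1 that becomes 0.75 dB over, giving -13.25 dBu.
Stage 3: -13.25 dBu is at or below the -1 dBu threshold — no compression; make-up brings it to -6.25 dBu.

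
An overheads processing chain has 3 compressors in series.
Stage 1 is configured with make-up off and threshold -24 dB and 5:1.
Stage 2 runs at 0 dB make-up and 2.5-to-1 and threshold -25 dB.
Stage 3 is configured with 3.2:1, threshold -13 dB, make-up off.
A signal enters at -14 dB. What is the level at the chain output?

-23.8 dB

Stage 1: 10 dB above -24 dB, reduced 5:1 to 2 dB above → -22 dB.
Stage 2: -22 dB is 3 dB over -25 dB; at 2.5:1 that becomes 1.2 dB over, giving -23.8 dB.
Stage 3: -23.8 dB is at or below the -13 dB threshold — no compression; output -23.8 dB.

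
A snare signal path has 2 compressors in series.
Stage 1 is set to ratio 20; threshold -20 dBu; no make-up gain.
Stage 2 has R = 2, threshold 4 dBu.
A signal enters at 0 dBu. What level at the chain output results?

-19 dBu

Stage 1: 20 dB above -20 dBu, reduced 20:1 to 1 dB above → -19 dBu.
Stage 2: -19 dBu ≤ 4 dBu, so stage 2 doesn't engage; output -19 dBu.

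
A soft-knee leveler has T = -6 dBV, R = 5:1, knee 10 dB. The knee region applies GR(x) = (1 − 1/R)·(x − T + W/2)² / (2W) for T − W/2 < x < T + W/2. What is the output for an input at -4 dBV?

x − T + W/2 = -4 − (-6) + 5 = 7.
GR = (1 − 1/5) × 7² / 20 = 0.8 × 49 / 20 = 1.96 dB.
Output = -4 − 1.96 = -5.96 dBV.

-5.96 dBV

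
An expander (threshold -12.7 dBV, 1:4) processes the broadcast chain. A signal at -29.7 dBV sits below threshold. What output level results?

Undershoot = (-12.7) − (-29.7) = 17 dB.
At 1:4, that expands to 68 dB under threshold.
Output = -12.7 − 68 = -80.7 dBV.

-80.7 dBV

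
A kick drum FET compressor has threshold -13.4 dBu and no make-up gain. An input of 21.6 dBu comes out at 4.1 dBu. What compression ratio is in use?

Input overshoot = 21.6 − (-13.4) = 35 dB; output overshoot = 4.1 − (-13.4) = 17.5 dB.
Ratio = 35 / 17.5 = 2.

2:1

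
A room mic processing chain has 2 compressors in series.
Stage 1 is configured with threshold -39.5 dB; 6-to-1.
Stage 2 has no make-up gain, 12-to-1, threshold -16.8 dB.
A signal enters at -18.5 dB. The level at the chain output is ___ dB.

Stage 1: overshoot 21 dB → 21/6 = 3.5 dB → -36 dB.
Stage 2: below threshold (-36 ≤ -16.8); passes unchanged; output -36 dB.

-36 dB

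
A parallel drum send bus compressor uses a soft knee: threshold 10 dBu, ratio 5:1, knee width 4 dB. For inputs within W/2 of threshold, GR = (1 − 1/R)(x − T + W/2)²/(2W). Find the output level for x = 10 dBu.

9.6 dBu

x − T + W/2 = 10 − 10 + 2 = 2.
GR = (1 − 1/5) × 2² / 8 = 0.8 × 4 / 8 = 0.4 dB.
Output = 10 − 0.4 = 9.6 dBu.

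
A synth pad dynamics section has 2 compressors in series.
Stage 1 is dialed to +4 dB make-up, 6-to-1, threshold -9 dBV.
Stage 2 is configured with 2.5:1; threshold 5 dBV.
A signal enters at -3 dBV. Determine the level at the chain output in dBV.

Stage 1: overshoot 6 dB → 6/6 = 1 dB → -8 dBV; +4 dB make-up → -4 dBV.
Stage 2: -4 dBV is at or below the 5 dBV threshold — no compression; output -4 dBV.

-4 dBV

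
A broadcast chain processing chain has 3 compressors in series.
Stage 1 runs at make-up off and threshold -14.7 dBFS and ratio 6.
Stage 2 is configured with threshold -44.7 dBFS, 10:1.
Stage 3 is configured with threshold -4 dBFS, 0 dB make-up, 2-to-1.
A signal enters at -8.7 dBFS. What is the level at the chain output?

-41.6 dBFS

Stage 1: 6 dB above -14.7 dBFS, reduced 6:1 to 1 dB above → -13.7 dBFS.
Stage 2: 31 dB above -44.7 dBFS, reduced 10:1 to 3.1 dB above → -41.6 dBFS.
Stage 3: -41.6 dBFS ≤ -4 dBFS, so stage 3 doesn't engage; output -41.6 dBFS.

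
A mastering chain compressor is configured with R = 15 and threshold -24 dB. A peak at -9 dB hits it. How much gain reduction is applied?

-9 dB exceeds the threshold by 15 dB.
After 15:1 compression the overshoot becomes 15/15 = 1 dB.
So the signal is attenuated by 15 − 1 = 14 dB.

14 dB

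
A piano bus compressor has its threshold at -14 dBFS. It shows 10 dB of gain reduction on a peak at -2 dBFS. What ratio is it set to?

6:1

Input overshoot = -2 − (-14) = 12 dB.
Output overshoot = 12 − 10 = 2 dB.
Ratio = input overshoot / output overshoot = 12 / 2 = 6.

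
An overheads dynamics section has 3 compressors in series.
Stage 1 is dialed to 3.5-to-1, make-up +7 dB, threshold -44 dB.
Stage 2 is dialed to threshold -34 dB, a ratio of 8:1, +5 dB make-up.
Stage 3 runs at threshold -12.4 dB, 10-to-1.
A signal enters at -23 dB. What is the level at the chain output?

-28.625 dB

Stage 1: 21 dB above -44 dB, reduced 3.5:1 to 6 dB above → -38 dB; +7 dB make-up → -31 dB.
Stage 2: overshoot 3 dB → 3/8 = 0.375 dB → -33.625 dB; +5 dB make-up → -28.625 dB.
Stage 3: -28.625 dB is at or below the -12.4 dB threshold — no compression; output -28.625 dB.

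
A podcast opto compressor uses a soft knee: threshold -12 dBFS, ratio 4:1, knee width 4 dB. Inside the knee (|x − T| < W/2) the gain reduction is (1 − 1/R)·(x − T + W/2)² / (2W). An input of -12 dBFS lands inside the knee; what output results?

-12.375 dBFS

x − T + W/2 = -12 − (-12) + 2 = 2.
GR = (1 − 1/4) × 2² / 8 = 0.75 × 4 / 8 = 0.375 dB.
Output = -12 − 0.375 = -12.375 dBFS.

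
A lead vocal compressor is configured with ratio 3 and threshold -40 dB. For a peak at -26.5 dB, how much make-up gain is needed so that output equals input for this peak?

9 dB

Overshoot 13.5 dB → 13.5/3 = 4.5 dB after compression, so the compressed level is -40 + 4.5 = -35.5 dB.
Make-up = target − compressed = -26.5 − (-35.5) = 9 dB.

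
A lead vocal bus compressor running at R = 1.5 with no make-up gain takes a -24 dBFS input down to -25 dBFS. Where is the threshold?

Let T be the threshold. Output overshoot = (input overshoot)/R, so -25 − T = (-24 − T)/1.5.
1.5·(-25 − T) = -24 − T → 0.5·T = -37.5 − (-24) = -13.5.
T = -13.5/0.5 = -27 dBFS.

-27 dBFS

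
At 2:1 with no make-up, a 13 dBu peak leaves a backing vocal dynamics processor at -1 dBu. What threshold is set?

-15 dBu

Input is 28 dB above T (since output overshoot × R = input overshoot: (-1 − T)·2 = 13 − T gives T = -15 dBu).
Check: -15 + (13 − (-15))/2 = -15 + 14 = -1 dBu. ✓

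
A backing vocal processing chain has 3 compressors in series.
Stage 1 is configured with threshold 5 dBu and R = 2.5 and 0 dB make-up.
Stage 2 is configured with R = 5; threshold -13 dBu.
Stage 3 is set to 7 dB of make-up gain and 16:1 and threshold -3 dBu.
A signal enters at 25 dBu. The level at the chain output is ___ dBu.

Stage 1: 20 dB above 5 dBu, reduced 2.5:1 to 8 dB above → 13 dBu.
Stage 2: 13 dBu is 26 dB over -13 dBu; at 5:1 that becomes 5.2 dB over, giving -7.8 dBu.
Stage 3: below threshold (-7.8 ≤ -3); passes unchanged; make-up brings it to -0.8 dBu.

-0.8 dBu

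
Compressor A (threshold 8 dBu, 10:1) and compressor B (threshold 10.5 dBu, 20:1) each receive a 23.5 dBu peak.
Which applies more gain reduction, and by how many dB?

A: GR = 15.5 − 15.5/10 = 13.95 dB.
B: GR = 13 − 13/20 = 12.35 dB.
Difference: 1.6 dB in favour of A.

A, by 1.6 dB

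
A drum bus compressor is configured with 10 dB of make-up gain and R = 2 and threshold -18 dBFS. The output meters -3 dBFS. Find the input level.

-8 dBFS

Before make-up, the level was -3 − 10 = -13 dBFS.
That's 5 dB above the -18 dBFS threshold.
Undo the ratio: input overshoot = 5 × 2 = 10 dB, giving input = -8 dBFS.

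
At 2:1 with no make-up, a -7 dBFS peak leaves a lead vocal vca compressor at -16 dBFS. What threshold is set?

Input is 18 dB above T (since output overshoot × R = input overshoot: (-16 − T)·2 = -7 − T gives T = -25 dBFS).
Check: -25 + (-7 − (-25))/2 = -25 + 9 = -16 dBFS. ✓

-25 dBFS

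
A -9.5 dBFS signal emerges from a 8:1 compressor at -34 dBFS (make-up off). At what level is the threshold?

-37.5 dBFS

Input is 28 dB above T (since output overshoot × R = input overshoot: (-34 − T)·8 = -9.5 − T gives T = -37.5 dBFS).
Check: -37.5 + (-9.5 − (-37.5))/8 = -37.5 + 3.5 = -34 dBFS. ✓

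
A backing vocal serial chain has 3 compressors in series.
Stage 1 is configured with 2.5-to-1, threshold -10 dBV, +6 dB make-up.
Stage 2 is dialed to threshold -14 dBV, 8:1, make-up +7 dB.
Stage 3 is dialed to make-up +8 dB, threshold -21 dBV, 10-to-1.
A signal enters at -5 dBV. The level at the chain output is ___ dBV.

Stage 1: 5 dB above -10 dBV, reduced 2.5:1 to 2 dB above → -8 dBV; +6 dB make-up → -2 dBV.
Stage 2: overshoot 12 dB → 12/8 = 1.5 dB → -12.5 dBV; +7 dB make-up → -5.5 dBV.
Stage 3: overshoot 15.5 dB → 15.5/10 = 1.55 dB → -19.45 dBV; +8 dB make-up → -11.45 dBV.

-11.45 dBV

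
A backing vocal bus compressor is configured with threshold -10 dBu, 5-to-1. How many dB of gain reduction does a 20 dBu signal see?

24 dB

Overshoot = 20 − (-10) = 30 dB.
At 5:1, output sits 30/5 = 6 dB above threshold.
GR = overshoot in − overshoot out = 30 − 6 = 24 dB.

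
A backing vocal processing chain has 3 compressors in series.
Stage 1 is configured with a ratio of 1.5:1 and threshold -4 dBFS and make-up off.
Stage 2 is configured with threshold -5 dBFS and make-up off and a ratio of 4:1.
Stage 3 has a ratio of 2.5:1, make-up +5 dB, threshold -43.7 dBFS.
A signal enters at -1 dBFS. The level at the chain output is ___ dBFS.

-22.92 dBFS

Stage 1: 3 dB above -4 dBFS, reduced 1.5:1 to 2 dB above → -2 dBFS.
Stage 2: -2 dBFS is 3 dB over -5 dBFS; at 4:1 that becomes 0.75 dB over, giving -4.25 dBFS.
Stage 3: 39.45 dB above -43.7 dBFS, reduced 2.5:1 to 15.78 dB above → -27.92 dBFS; +5 dB make-up → -22.92 dBFS.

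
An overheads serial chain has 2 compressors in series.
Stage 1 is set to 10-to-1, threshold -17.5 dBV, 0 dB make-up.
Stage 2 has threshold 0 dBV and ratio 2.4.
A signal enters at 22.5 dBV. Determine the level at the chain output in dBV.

Stage 1: overshoot 40 dB → 40/10 = 4 dB → -13.5 dBV.
Stage 2: -13.5 dBV ≤ 0 dBV, so stage 2 doesn't engage; output -13.5 dBV.

-13.5 dBV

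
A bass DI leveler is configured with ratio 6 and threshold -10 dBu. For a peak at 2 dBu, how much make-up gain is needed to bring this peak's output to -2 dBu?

6 dB

Overshoot 12 dB → 12/6 = 2 dB after compression, so the compressed level is -10 + 2 = -8 dBu.
Make-up = target − compressed = -2 − (-8) = 6 dB.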